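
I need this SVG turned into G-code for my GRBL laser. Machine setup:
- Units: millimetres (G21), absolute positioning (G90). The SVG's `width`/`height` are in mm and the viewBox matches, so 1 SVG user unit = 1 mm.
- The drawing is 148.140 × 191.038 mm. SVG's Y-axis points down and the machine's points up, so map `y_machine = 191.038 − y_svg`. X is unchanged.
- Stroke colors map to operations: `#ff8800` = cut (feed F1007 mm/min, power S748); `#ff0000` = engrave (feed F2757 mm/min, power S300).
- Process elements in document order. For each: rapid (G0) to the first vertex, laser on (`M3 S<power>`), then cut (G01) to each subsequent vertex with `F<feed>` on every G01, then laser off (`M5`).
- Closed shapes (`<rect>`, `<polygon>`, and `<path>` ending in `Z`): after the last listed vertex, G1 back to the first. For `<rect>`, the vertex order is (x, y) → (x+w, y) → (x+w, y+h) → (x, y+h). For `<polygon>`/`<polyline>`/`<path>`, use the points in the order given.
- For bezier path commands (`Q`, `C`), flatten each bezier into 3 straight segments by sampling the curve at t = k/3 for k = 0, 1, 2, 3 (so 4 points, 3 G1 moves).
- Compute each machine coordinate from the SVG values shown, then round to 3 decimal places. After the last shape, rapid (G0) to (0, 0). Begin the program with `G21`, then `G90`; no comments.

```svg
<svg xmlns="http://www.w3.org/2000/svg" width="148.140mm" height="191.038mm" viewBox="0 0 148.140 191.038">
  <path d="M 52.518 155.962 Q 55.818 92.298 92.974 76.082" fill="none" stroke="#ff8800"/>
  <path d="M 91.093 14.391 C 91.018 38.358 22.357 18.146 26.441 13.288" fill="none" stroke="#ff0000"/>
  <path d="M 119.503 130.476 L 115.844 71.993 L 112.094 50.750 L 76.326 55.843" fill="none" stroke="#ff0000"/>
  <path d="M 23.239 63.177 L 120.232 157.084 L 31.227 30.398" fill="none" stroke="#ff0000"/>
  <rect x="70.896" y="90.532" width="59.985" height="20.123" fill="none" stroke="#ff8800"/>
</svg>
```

G21
G90
G0 X52.518 Y35.076
M3 S748
G01 X58.480 Y72.247 F1007
G01 X71.965 Y98.873 F1007
G01 X92.974 Y114.956 F1007
M5
G0 X91.093 Y176.647
M3 S300
G01 X73.390 Y165.201 F2757
G01 X41.371 Y169.979 F2757
G01 X26.441 Y177.750 F2757
M5
G0 X119.503 Y60.562
M3 S300
G01 X115.844 Y119.045 F2757
G01 X112.094 Y140.288 F2757
G01 X76.326 Y135.195 F2757
M5
G0 X23.239 Y127.861
M3 S300
G01 X120.232 Y33.954 F2757
G01 X31.227 Y160.640 F2757
M5
G0 X70.896 Y100.506
M3 S748
G01 X130.881 Y100.506 F1007
G01 X130.881 Y80.383 F1007
G01 X70.896 Y80.383 F1007
G01 X70.896 Y100.506 F1007
M5
G0 X0.000 Y0.000

viewBox `0 0 148.140 191.038` with mm width/height → 1 unit = 1 mm. Flip: y_m = 191.038 − y_svg.

**Shape 1** — `<path>` quadratic bezier, stroke `#ff8800` → cut (S748, F1007). Control points (SVG): P0=(52.518,155.962), P1=(55.818,92.298), P2=(92.974,76.082); sampled at t=k/3. Machine vertices: (52.518,35.076) → (58.480,72.247) → (71.965,98.873) → (92.974,114.956). Open path.

**Shape 2** — `<path>` cubic bezier, stroke `#ff0000` → engrave (S300, F2757). Control points (SVG): P0=(91.093,14.391), P1=(91.018,38.358), P2=(22.357,18.146), P3=(26.441,13.288); sampled at t=k/3. Machine vertices: (91.093,176.647) → (73.390,165.201) → (41.371,169.979) → (26.441,177.750). Open path.

**Shape 3** — `<path>` open polyline, stroke `#ff0000` → engrave (S300, F2757). Machine vertices: (119.503,60.562) → (115.844,119.045) → (112.094,140.288) → (76.326,135.195). Open path.

**Shape 4** — `<path>` open polyline, stroke `#ff0000` → engrave (S300, F2757). Machine vertices: (23.239,127.861) → (120.232,33.954) → (31.227,160.640). Open path.

**Shape 5** — `<rect>` rectangle, stroke `#ff8800` → cut (S748, F1007). Machine vertices: (70.896,100.506) → (130.881,100.506) → (130.881,80.383) → (70.896,80.383) → (70.896,100.506). Closed: final G1 returns to the first vertex.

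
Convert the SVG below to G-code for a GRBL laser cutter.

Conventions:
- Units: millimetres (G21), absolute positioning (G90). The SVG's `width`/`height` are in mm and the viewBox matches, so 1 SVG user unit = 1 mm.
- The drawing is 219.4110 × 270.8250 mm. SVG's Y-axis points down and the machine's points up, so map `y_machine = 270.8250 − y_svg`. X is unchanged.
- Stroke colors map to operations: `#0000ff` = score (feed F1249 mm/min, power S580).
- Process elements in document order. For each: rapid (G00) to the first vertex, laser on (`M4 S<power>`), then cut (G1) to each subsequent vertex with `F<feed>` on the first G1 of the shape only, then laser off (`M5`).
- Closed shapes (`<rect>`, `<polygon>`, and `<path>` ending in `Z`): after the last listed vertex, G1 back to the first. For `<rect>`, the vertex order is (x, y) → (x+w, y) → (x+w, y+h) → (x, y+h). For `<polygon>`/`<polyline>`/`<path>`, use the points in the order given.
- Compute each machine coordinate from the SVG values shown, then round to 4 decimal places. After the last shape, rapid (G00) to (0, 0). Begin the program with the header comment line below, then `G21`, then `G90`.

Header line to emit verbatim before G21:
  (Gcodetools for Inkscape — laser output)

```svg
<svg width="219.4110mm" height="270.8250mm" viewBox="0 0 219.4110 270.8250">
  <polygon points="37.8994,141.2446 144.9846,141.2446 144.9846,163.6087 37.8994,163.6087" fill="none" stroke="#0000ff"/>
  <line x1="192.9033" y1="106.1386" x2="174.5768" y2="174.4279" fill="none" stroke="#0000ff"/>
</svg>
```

viewBox `0 0 219.4110 270.8250` with mm width/height → 1 unit = 1 mm. Flip: y_m = 270.8250 − y_svg.

**Shape 1** — `<polygon>` rectangle, stroke `#0000ff` → score (S580, F1249). Machine vertices: (37.8994,129.5804) → (144.9846,129.5804) → (144.9846,107.2163) → (37.8994,107.2163) → (37.8994,129.5804). Closed: final G1 returns to the first vertex.

**Shape 2** — `<line>` line segment, stroke `#0000ff` → score (S580, F1249). Machine vertices: (192.9033,164.6864) → (174.5768,96.3971). Open path.

(Gcodetools for Inkscape — laser output)
G21
G90
G00 X37.8994 Y129.5804
M4 S580
G1 X144.9846 Y129.5804 F1249
G1 X144.9846 Y107.2163
G1 X37.8994 Y107.2163
G1 X37.8994 Y129.5804
M5
G00 X192.9033 Y164.6864
M4 S580
G1 X174.5768 Y96.3971 F1249
M5
G00 X0.0000 Y0.0000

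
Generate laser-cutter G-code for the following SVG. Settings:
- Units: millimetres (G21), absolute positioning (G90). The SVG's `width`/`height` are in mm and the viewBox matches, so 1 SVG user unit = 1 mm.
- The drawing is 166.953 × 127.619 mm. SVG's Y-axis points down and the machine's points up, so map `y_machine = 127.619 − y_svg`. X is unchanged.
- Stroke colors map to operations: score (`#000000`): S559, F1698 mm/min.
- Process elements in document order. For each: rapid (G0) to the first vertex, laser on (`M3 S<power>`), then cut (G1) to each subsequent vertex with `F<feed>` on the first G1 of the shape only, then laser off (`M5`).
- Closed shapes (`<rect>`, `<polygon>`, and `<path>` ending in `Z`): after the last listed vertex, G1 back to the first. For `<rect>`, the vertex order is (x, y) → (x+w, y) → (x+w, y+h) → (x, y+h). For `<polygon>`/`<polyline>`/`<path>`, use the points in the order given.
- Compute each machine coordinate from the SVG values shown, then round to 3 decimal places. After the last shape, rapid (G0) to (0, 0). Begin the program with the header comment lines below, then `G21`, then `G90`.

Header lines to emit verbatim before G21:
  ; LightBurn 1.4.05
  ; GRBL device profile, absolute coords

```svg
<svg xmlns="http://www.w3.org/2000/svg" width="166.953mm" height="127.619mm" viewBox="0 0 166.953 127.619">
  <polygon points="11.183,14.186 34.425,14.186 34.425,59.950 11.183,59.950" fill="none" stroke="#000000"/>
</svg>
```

Since the viewBox matches the mm dimensions, user units are millimetres directly. The only transform is the Y-flip y_m = 127.619 − y_svg.

Shape 1 is a rectangle drawn with `<polygon>`. Its stroke #000000 means score at S559, F1698. After flipping Y the toolpath is (11.183,113.433) → (34.425,113.433) → (34.425,67.669) → (11.183,67.669) → (11.183,113.433), returning to the start.

; LightBurn 1.4.05
; GRBL device profile, absolute coords
G21
G90
G0 X11.183 Y113.433
M3 S559
G1 X34.425 Y113.433 F1698
G1 X34.425 Y67.669
G1 X11.183 Y67.669
G1 X11.183 Y113.433
M5
G0 X0.000 Y0.000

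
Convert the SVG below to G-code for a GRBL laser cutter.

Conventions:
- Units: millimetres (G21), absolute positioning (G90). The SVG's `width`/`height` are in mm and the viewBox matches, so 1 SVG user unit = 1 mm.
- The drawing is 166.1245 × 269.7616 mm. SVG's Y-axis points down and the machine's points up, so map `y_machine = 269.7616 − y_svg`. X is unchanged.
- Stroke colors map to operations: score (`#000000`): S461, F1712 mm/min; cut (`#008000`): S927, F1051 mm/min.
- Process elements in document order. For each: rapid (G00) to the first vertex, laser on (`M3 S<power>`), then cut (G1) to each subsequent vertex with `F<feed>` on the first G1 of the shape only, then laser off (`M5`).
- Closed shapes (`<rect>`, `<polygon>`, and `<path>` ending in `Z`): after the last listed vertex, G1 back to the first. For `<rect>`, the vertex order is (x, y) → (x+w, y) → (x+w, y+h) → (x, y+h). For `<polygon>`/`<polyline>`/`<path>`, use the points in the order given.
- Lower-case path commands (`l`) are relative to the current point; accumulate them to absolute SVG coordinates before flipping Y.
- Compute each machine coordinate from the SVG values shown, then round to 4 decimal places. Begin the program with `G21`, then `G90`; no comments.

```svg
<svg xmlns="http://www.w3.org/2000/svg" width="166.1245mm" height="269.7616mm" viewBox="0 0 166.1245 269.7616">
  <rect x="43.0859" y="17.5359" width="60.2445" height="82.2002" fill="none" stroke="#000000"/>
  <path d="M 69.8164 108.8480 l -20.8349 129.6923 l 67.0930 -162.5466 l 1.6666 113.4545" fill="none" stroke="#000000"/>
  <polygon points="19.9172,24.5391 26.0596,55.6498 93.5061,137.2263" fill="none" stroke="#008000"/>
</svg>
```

viewBox `0 0 166.1245 269.7616` with mm width/height → 1 unit = 1 mm. Flip: y_m = 269.7616 − y_svg.

**Shape 1** — `<rect>` rectangle, stroke `#000000` → score (S461, F1712). Machine vertices: (43.0859,252.2257) → (103.3304,252.2257) → (103.3304,170.0255) → (43.0859,170.0255) → (43.0859,252.2257). Closed: final G1 returns to the first vertex.

**Shape 2** — `<path>` open polyline, stroke `#000000` → score (S461, F1712). Machine vertices: (69.8164,160.9136) → (48.9815,31.2213) → (116.0745,193.7679) → (117.7411,80.3134). Open path.

**Shape 3** — `<polygon>` closed polygon, stroke `#008000` → cut (S927, F1051). Machine vertices: (19.9172,245.2225) → (26.0596,214.1118) → (93.5061,132.5353) → (19.9172,245.2225). Closed: final G1 returns to the first vertex.

G21
G90
G00 X43.0859 Y252.2257
M3 S461
G1 X103.3304 Y252.2257 F1712
G1 X103.3304 Y170.0255
G1 X43.0859 Y170.0255
G1 X43.0859 Y252.2257
M5
G00 X69.8164 Y160.9136
M3 S461
G1 X48.9815 Y31.2213 F1712
G1 X116.0745 Y193.7679
G1 X117.7411 Y80.3134
M5
G00 X19.9172 Y245.2225
M3 S927
G1 X26.0596 Y214.1118 F1051
G1 X93.5061 Y132.5353
G1 X19.9172 Y245.2225
M5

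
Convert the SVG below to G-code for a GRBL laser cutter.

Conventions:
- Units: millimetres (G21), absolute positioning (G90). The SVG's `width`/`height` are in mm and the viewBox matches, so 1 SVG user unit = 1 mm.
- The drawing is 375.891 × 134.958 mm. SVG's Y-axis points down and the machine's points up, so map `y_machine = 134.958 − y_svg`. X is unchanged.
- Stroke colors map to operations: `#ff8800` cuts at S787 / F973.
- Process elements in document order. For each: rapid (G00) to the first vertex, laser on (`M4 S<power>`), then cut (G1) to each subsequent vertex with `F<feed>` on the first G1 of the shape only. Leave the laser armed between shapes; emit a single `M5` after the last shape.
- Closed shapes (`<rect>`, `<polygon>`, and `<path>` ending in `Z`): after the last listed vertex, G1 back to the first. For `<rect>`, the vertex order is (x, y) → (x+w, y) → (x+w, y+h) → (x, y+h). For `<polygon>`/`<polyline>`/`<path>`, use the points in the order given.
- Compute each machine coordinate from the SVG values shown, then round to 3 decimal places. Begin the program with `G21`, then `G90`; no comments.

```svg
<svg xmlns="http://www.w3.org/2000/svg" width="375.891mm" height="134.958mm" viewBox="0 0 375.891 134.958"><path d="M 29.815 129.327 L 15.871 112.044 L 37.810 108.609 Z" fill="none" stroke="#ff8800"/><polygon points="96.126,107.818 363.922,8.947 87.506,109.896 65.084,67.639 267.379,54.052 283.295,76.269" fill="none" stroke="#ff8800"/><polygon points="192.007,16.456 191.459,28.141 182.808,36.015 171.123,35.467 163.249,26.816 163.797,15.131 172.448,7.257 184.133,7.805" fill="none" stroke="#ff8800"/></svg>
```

G21
G90
G00 X29.815 Y5.631
M4 S787
G1 X15.871 Y22.914 F973
G1 X37.810 Y26.349
G1 X29.815 Y5.631
G00 X96.126 Y27.140
M4 S787
G1 X363.922 Y126.011 F973
G1 X87.506 Y25.062
G1 X65.084 Y67.319
G1 X267.379 Y80.906
G1 X283.295 Y58.689
G1 X96.126 Y27.140
G00 X192.007 Y118.502
M4 S787
G1 X191.459 Y106.817 F973
G1 X182.808 Y98.943
G1 X171.123 Y99.491
G1 X163.249 Y108.142
G1 X163.797 Y119.827
G1 X172.448 Y127.701
G1 X184.133 Y127.153
G1 X192.007 Y118.502
M5

Since the viewBox matches the mm dimensions, user units are millimetres directly. The only transform is the Y-flip y_m = 134.958 − y_svg.

Shape 1 is a regular polygon drawn with `<path>`. Its stroke #ff8800 means cut at S787, F973. After flipping Y the toolpath is (29.815,5.631) → (15.871,22.914) → (37.810,26.349) → (29.815,5.631), returning to the start.

Shape 2 is a closed polygon drawn with `<polygon>`. Its stroke #ff8800 means cut at S787, F973. After flipping Y the toolpath is (96.126,27.140) → (363.922,126.011) → (87.506,25.062) → (65.084,67.319) → (267.379,80.906) → (283.295,58.689) → (96.126,27.140), returning to the start.

Shape 3 is a regular polygon drawn with `<polygon>`. Its stroke #ff8800 means cut at S787, F973. After flipping Y the toolpath is (192.007,118.502) → (191.459,106.817) → (182.808,98.943) → (171.123,99.491) → (163.249,108.142) → (163.797,119.827) → (172.448,127.701) → (184.133,127.153) → (192.007,118.502), returning to the start.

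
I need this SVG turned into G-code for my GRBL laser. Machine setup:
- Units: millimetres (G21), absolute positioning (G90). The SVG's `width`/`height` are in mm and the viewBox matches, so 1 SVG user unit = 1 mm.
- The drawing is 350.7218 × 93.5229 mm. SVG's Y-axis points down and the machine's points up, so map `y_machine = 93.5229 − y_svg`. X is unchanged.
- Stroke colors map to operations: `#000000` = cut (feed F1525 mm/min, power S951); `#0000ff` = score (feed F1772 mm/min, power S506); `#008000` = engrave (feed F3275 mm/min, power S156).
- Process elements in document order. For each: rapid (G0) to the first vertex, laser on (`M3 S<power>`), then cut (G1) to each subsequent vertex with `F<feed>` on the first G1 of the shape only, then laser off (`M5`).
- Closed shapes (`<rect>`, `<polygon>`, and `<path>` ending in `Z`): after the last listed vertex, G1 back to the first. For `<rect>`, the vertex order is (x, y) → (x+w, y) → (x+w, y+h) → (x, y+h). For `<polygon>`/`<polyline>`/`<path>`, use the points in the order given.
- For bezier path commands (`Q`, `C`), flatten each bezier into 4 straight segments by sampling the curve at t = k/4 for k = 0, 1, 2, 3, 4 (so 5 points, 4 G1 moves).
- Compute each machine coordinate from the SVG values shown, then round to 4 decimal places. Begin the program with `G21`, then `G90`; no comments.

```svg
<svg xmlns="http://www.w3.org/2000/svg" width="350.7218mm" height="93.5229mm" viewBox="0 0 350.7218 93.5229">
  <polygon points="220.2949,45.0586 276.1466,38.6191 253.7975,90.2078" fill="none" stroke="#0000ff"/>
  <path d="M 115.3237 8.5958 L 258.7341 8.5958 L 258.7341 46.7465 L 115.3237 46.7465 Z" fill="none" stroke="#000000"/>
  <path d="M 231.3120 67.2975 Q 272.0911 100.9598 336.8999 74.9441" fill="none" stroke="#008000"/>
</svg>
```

viewBox `0 0 350.7218 93.5229` with mm width/height → 1 unit = 1 mm. Flip: y_m = 93.5229 − y_svg.

**Shape 1** — `<polygon>` regular polygon, stroke `#0000ff` → score (S506, F1772). Machine vertices: (220.2949,48.4643) → (276.1466,54.9038) → (253.7975,3.3151) → (220.2949,48.4643). Closed: final G1 returns to the first vertex.

**Shape 2** — `<path>` rectangle, stroke `#000000` → cut (S951, F1525). Machine vertices: (115.3237,84.9271) → (258.7341,84.9271) → (258.7341,46.7764) → (115.3237,46.7764) → (115.3237,84.9271). Closed: final G1 returns to the first vertex.

**Shape 3** — `<path>` quadratic bezier, stroke `#008000` → engrave (S156, F3275). Control points (SVG): P0=(231.3120,67.2975), P1=(272.0911,100.9598), P2=(336.8999,74.9441); sampled at t=k/4. Machine vertices: (231.3120,26.2254) → (253.2034,13.1241) → (278.0985,7.4826) → (305.9974,9.3008) → (336.8999,18.5788). Open path.

G21
G90
G0 X220.2949 Y48.4643
M3 S506
G1 X276.1466 Y54.9038 F1772
G1 X253.7975 Y3.3151
G1 X220.2949 Y48.4643
M5
G0 X115.3237 Y84.9271
M3 S951
G1 X258.7341 Y84.9271 F1525
G1 X258.7341 Y46.7764
G1 X115.3237 Y46.7764
G1 X115.3237 Y84.9271
M5
G0 X231.3120 Y26.2254
M3 S156
G1 X253.2034 Y13.1241 F3275
G1 X278.0985 Y7.4826
G1 X305.9974 Y9.3008
G1 X336.8999 Y18.5788
M5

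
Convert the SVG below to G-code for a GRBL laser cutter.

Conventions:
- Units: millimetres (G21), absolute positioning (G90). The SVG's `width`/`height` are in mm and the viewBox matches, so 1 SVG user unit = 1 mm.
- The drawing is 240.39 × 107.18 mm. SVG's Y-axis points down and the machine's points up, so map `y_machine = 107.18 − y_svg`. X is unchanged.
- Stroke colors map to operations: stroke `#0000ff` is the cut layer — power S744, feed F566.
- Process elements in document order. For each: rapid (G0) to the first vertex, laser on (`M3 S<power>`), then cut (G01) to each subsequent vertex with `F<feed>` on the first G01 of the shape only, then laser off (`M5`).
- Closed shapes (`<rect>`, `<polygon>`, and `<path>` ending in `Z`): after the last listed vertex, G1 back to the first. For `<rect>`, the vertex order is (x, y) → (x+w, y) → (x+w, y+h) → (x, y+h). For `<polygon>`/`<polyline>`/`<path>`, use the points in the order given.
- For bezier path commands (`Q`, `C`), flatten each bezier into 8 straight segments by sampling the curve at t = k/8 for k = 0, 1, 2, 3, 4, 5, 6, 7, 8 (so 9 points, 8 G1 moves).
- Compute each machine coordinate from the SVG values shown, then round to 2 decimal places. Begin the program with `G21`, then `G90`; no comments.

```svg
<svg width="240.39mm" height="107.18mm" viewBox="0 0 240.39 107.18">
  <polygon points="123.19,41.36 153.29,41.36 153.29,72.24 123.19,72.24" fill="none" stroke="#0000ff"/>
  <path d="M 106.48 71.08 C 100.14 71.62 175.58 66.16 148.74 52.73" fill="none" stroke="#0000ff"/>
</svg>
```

Since the viewBox matches the mm dimensions, user units are millimetres directly. The only transform is the Y-flip y_m = 107.18 − y_svg.

Shape 1 is a rectangle drawn with `<polygon>`. Its stroke #0000ff means cut at S744, F566. After flipping Y the toolpath is (123.19,65.82) → (153.29,65.82) → (153.29,34.94) → (123.19,34.94) → (123.19,65.82), returning to the start.

Shape 2 is a cubic bezier drawn with `<path>`. Its stroke #0000ff means cut at S744, F566. After flipping Y the toolpath is (106.48,36.10) → (107.58,36.18) → (114.18,36.85) → (124.14,38.13) → (135.30,40.04) → (145.49,42.60) → (152.57,45.84) → (154.37,49.78) → (148.74,54.45).

G21
G90
G0 X123.19 Y65.82
M3 S744
G01 X153.29 Y65.82 F566
G01 X153.29 Y34.94
G01 X123.19 Y34.94
G01 X123.19 Y65.82
M5
G0 X106.48 Y36.10
M3 S744
G01 X107.58 Y36.18 F566
G01 X114.18 Y36.85
G01 X124.14 Y38.13
G01 X135.30 Y40.04
G01 X145.49 Y42.60
G01 X152.57 Y45.84
G01 X154.37 Y49.78
G01 X148.74 Y54.45
M5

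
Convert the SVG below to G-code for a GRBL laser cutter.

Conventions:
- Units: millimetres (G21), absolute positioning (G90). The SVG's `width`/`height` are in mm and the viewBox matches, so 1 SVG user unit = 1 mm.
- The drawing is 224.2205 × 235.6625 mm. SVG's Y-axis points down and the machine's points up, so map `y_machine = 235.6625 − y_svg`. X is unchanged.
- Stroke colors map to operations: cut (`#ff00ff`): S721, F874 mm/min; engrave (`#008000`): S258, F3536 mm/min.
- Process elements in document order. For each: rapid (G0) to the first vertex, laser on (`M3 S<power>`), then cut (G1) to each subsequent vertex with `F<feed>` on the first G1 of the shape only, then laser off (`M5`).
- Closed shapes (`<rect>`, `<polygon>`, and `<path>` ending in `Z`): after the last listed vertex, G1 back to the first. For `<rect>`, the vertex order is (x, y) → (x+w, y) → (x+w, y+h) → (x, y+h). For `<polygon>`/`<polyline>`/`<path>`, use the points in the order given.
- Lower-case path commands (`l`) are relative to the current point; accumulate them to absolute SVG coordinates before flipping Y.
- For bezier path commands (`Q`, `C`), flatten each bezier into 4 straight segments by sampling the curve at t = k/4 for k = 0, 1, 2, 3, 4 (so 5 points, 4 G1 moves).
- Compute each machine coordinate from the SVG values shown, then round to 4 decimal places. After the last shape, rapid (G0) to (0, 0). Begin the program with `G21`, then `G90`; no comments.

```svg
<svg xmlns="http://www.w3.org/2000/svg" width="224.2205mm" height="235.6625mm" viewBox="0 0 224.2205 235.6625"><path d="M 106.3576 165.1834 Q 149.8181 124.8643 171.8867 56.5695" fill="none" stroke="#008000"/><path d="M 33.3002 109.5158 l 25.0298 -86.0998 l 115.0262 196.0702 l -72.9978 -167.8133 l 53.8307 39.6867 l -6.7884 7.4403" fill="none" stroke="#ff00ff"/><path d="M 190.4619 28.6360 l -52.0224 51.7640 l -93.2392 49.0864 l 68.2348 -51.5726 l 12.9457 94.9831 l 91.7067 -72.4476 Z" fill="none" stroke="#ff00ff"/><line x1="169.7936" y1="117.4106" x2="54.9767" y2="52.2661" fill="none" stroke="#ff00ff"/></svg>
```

G21
G90
G0 X106.3576 Y70.4791
M3 S258
G1 X126.7509 Y92.3871 F3536
G1 X144.4701 Y117.7921
G1 X159.5154 Y146.6941
G1 X171.8867 Y179.0930
M5
G0 X33.3002 Y126.1467
M3 S721
G1 X58.3300 Y212.2465 F874
G1 X173.3562 Y16.1763
G1 X100.3584 Y183.9896
G1 X154.1891 Y144.3029
G1 X147.4007 Y136.8626
M5
G0 X190.4619 Y207.0265
M3 S721
G1 X138.4395 Y155.2625 F874
G1 X45.2003 Y106.1761
G1 X113.4351 Y157.7487
G1 X126.3808 Y62.7656
G1 X218.0875 Y135.2132
G1 X190.4619 Y207.0265
M5
G0 X169.7936 Y118.2519
M3 S721
G1 X54.9767 Y183.3964 F874
M5
G0 X0.0000 Y0.0000

Since the viewBox matches the mm dimensions, user units are millimetres directly. The only transform is the Y-flip y_m = 235.6625 − y_svg.

Shape 1 is a quadratic bezier drawn with `<path>`. Its stroke #008000 means engrave at S258, F3536. After flipping Y the toolpath is (106.3576,70.4791) → (126.7509,92.3871) → (144.4701,117.7921) → (159.5154,146.6941) → (171.8867,179.0930).

Shape 2 is a open polyline drawn with `<path>`. Its stroke #ff00ff means cut at S721, F874. After flipping Y the toolpath is (33.3002,126.1467) → (58.3300,212.2465) → (173.3562,16.1763) → (100.3584,183.9896) → (154.1891,144.3029) → (147.4007,136.8626).

Shape 3 is a closed polygon drawn with `<path>`. Its stroke #ff00ff means cut at S721, F874. After flipping Y the toolpath is (190.4619,207.0265) → (138.4395,155.2625) → (45.2003,106.1761) → (113.4351,157.7487) → (126.3808,62.7656) → (218.0875,135.2132) → (190.4619,207.0265), returning to the start.

Shape 4 is a line segment drawn with `<line>`. Its stroke #ff00ff means cut at S721, F874. After flipping Y the toolpath is (169.7936,118.2519) → (54.9767,183.3964).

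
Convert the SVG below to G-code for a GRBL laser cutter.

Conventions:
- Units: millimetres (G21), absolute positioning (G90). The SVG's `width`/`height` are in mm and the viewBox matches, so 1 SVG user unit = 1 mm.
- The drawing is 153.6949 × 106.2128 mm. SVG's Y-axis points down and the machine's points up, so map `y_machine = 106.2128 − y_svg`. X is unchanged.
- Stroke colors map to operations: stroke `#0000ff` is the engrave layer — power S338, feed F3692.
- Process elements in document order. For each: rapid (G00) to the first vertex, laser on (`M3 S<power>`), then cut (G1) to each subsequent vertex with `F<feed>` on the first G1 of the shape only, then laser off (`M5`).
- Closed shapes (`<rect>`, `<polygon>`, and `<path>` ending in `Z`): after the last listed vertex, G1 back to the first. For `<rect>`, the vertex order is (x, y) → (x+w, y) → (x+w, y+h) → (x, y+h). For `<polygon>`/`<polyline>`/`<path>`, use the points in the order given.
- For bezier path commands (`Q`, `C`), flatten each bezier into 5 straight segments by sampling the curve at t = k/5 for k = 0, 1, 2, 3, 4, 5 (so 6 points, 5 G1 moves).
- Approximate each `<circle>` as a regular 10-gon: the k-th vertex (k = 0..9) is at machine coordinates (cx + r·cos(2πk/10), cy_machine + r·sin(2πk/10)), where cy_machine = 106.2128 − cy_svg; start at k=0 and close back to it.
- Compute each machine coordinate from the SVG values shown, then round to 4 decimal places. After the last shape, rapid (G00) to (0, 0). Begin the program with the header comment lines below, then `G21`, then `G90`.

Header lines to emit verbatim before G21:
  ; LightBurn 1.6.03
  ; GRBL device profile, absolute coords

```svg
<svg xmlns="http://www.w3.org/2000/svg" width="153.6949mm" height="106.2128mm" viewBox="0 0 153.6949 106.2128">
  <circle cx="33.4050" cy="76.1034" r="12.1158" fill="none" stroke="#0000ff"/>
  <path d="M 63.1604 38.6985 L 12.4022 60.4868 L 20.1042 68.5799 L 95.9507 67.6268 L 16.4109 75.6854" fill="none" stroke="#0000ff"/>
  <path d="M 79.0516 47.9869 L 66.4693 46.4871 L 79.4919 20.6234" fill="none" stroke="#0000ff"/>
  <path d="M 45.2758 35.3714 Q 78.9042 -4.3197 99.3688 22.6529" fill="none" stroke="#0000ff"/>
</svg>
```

; LightBurn 1.6.03
; GRBL device profile, absolute coords
G21
G90
G00 X45.5208 Y30.1094
M3 S338
G1 X43.2069 Y37.2309 F3692
G1 X37.1490 Y41.6322
G1 X29.6610 Y41.6322
G1 X23.6031 Y37.2309
G1 X21.2892 Y30.1094
G1 X23.6031 Y22.9879
G1 X29.6610 Y18.5866
G1 X37.1490 Y18.5866
G1 X43.2069 Y22.9879
G1 X45.5208 Y30.1094
M5
G00 X63.1604 Y67.5143
M3 S338
G1 X12.4022 Y45.7260 F3692
G1 X20.1042 Y37.6329
G1 X95.9507 Y38.5860
G1 X16.4109 Y30.5274
M5
G00 X79.0516 Y58.2259
M3 S338
G1 X66.4693 Y59.7257 F3692
G1 X79.4919 Y85.5894
M5
G00 X45.2758 Y70.8414
M3 S338
G1 X58.2006 Y84.0513 F3692
G1 X70.0723 Y91.9281
G1 X80.8909 Y94.4718
G1 X90.6564 Y91.6824
G1 X99.3688 Y83.5599
M5
G00 X0.0000 Y0.0000

1 u = 1 mm; y_m = 106.2128 − y.

[1] `<circle>` circle, #0000ff→engrave S338 F3692: (45.5208,30.1094) → (43.2069,37.2309) → (37.1490,41.6322) → (29.6610,41.6322) → (23.6031,37.2309) → (21.2892,30.1094) → (23.6031,22.9879) → (29.6610,18.5866) → (37.1490,18.5866) → (43.2069,22.9879) → (45.5208,30.1094) (closed)

[2] `<path>` open polyline, #0000ff→engrave S338 F3692: (63.1604,67.5143) → (12.4022,45.7260) → (20.1042,37.6329) → (95.9507,38.5860) → (16.4109,30.5274)

[3] `<path>` open polyline, #0000ff→engrave S338 F3692: (79.0516,58.2259) → (66.4693,59.7257) → (79.4919,85.5894)

[4] `<path>` quadratic bezier, #0000ff→engrave S338 F3692: (45.2758,70.8414) → (58.2006,84.0513) → (70.0723,91.9281) → (80.8909,94.4718) → (90.6564,91.6824) → (99.3688,83.5599)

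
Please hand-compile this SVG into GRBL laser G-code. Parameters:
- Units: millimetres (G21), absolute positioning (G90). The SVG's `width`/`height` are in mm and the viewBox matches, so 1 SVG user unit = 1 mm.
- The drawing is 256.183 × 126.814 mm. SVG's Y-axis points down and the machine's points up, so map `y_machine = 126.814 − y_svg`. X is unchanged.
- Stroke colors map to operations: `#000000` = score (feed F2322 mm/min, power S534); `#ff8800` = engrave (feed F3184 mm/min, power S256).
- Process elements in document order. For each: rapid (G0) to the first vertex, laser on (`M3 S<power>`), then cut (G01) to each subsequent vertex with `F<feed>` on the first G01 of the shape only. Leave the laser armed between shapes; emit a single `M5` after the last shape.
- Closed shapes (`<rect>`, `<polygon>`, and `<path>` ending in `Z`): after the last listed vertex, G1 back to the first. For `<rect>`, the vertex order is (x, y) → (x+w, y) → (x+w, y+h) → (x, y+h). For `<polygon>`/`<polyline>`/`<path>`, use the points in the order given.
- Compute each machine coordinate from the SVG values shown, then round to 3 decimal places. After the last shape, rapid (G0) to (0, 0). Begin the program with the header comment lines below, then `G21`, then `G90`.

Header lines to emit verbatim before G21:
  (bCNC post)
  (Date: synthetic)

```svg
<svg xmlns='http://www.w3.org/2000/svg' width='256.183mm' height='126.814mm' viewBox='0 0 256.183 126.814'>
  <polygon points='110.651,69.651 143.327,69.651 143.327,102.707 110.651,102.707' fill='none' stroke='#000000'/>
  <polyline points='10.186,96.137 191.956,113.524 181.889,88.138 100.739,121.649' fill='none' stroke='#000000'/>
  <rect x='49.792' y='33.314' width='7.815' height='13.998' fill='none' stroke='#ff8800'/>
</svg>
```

(bCNC post)
(Date: synthetic)
G21
G90
G0 X110.651 Y57.163
M3 S534
G01 X143.327 Y57.163 F2322
G01 X143.327 Y24.107
G01 X110.651 Y24.107
G01 X110.651 Y57.163
G0 X10.186 Y30.677
M3 S534
G01 X191.956 Y13.290 F2322
G01 X181.889 Y38.676
G01 X100.739 Y5.165
G0 X49.792 Y93.500
M3 S256
G01 X57.607 Y93.500 F3184
G01 X57.607 Y79.502
G01 X49.792 Y79.502
G01 X49.792 Y93.500
M5
G0 X0.000 Y0.000

1 u = 1 mm; y_m = 126.814 − y.

[1] `<polygon>` rectangle, #000000→score S534 F2322: (110.651,57.163) → (143.327,57.163) → (143.327,24.107) → (110.651,24.107) → (110.651,57.163) (closed)

[2] `<polyline>` open polyline, #000000→score S534 F2322: (10.186,30.677) → (191.956,13.290) → (181.889,38.676) → (100.739,5.165)

[3] `<rect>` rectangle, #ff8800→engrave S256 F3184: (49.792,93.500) → (57.607,93.500) → (57.607,79.502) → (49.792,79.502) → (49.792,93.500) (closed)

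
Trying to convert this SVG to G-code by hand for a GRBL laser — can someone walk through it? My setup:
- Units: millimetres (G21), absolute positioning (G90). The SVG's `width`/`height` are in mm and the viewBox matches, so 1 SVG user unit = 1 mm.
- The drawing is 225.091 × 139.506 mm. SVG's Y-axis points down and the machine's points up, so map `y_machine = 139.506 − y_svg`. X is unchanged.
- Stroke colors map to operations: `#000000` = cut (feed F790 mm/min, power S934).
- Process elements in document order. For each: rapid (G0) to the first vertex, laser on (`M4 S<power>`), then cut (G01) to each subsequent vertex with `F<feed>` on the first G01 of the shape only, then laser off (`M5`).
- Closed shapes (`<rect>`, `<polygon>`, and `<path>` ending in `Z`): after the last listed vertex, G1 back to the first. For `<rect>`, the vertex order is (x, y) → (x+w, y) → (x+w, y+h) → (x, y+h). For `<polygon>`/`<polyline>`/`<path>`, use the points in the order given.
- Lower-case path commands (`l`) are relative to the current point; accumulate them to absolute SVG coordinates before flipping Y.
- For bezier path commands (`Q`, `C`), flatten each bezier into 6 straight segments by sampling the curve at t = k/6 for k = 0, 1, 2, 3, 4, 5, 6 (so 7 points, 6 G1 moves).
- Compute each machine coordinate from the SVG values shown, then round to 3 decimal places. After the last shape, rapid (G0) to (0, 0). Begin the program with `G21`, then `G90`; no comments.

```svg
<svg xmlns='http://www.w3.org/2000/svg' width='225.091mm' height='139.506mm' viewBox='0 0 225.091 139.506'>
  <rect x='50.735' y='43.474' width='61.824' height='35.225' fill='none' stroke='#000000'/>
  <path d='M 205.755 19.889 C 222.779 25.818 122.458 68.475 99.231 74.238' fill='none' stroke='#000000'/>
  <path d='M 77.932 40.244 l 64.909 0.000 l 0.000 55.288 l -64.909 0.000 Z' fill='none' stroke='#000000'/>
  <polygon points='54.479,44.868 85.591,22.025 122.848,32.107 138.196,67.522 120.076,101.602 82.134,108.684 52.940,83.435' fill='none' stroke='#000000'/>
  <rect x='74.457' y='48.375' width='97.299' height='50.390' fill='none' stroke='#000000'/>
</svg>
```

G21
G90
G0 X50.735 Y96.032
M4 S934
G01 X112.559 Y96.032 F790
G01 X112.559 Y60.807
G01 X50.735 Y60.807
G01 X50.735 Y96.032
M5
G0 X205.755 Y119.617
M4 S934
G01 X205.388 Y113.933 F790
G01 X190.865 Y104.172
G01 X167.587 Y92.380
G01 X140.955 Y80.602
G01 X116.369 Y70.883
G01 X99.231 Y65.268
M5
G0 X77.932 Y99.262
M4 S934
G01 X142.841 Y99.262 F790
G01 X142.841 Y43.974
G01 X77.932 Y43.974
G01 X77.932 Y99.262
M5
G0 X54.479 Y94.638
M4 S934
G01 X85.591 Y117.481 F790
G01 X122.848 Y107.399
G01 X138.196 Y71.984
G01 X120.076 Y37.904
G01 X82.134 Y30.822
G01 X52.940 Y56.071
G01 X54.479 Y94.638
M5
G0 X74.457 Y91.131
M4 S934
G01 X171.756 Y91.131 F790
G01 X171.756 Y40.741
G01 X74.457 Y40.741
G01 X74.457 Y91.131
M5
G0 X0.000 Y0.000

1 u = 1 mm; y_m = 139.506 − y.

[1] `<rect>` rectangle, #000000→cut S934 F790: (50.735,96.032) → (112.559,96.032) → (112.559,60.807) → (50.735,60.807) → (50.735,96.032) (closed)

[2] `<path>` cubic bezier, #000000→cut S934 F790: (205.755,119.617) → (205.388,113.933) → (190.865,104.172) → (167.587,92.380) → (140.955,80.602) → (116.369,70.883) → (99.231,65.268)

[3] `<path>` rectangle, #000000→cut S934 F790: (77.932,99.262) → (142.841,99.262) → (142.841,43.974) → (77.932,43.974) → (77.932,99.262) (closed)

[4] `<polygon>` regular polygon, #000000→cut S934 F790: (54.479,94.638) → (85.591,117.481) → (122.848,107.399) → (138.196,71.984) → (120.076,37.904) → (82.134,30.822) → (52.940,56.071) → (54.479,94.638) (closed)

[5] `<rect>` rectangle, #000000→cut S934 F790: (74.457,91.131) → (171.756,91.131) → (171.756,40.741) → (74.457,40.741) → (74.457,91.131) (closed)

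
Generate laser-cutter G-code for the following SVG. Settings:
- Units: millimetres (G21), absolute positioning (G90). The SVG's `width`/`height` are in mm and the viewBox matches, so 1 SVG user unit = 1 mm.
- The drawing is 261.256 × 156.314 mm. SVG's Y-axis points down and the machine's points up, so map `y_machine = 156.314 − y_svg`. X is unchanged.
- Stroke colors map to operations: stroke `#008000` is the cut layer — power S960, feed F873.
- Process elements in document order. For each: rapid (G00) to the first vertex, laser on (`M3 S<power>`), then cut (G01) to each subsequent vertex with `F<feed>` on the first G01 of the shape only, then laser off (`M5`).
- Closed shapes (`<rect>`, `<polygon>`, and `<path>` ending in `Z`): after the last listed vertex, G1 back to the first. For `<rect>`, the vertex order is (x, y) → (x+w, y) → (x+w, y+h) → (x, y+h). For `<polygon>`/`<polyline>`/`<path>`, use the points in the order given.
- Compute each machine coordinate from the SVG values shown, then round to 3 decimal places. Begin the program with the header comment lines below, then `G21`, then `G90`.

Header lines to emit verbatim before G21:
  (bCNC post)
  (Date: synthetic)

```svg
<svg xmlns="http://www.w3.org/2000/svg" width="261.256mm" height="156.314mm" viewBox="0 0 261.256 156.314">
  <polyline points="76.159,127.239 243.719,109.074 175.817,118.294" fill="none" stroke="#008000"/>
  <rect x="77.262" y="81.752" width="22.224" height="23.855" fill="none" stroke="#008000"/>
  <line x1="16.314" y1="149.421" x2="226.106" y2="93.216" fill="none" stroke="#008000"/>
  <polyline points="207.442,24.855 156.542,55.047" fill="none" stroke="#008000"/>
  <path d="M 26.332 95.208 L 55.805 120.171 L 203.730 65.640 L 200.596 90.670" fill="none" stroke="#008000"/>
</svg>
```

viewBox `0 0 261.256 156.314` with mm width/height → 1 unit = 1 mm. Flip: y_m = 156.314 − y_svg.

**Shape 1** — `<polyline>` open polyline, stroke `#008000` → cut (S960, F873). Machine vertices: (76.159,29.075) → (243.719,47.240) → (175.817,38.020). Open path.

**Shape 2** — `<rect>` rectangle, stroke `#008000` → cut (S960, F873). Machine vertices: (77.262,74.562) → (99.486,74.562) → (99.486,50.707) → (77.262,50.707) → (77.262,74.562). Closed: final G1 returns to the first vertex.

**Shape 3** — `<line>` line segment, stroke `#008000` → cut (S960, F873). Machine vertices: (16.314,6.893) → (226.106,63.098). Open path.

**Shape 4** — `<polyline>` line segment, stroke `#008000` → cut (S960, F873). Machine vertices: (207.442,131.459) → (156.542,101.267). Open path.

**Shape 5** — `<path>` open polyline, stroke `#008000` → cut (S960, F873). Machine vertices: (26.332,61.106) → (55.805,36.143) → (203.730,90.674) → (200.596,65.644). Open path.

(bCNC post)
(Date: synthetic)
G21
G90
G00 X76.159 Y29.075
M3 S960
G01 X243.719 Y47.240 F873
G01 X175.817 Y38.020
M5
G00 X77.262 Y74.562
M3 S960
G01 X99.486 Y74.562 F873
G01 X99.486 Y50.707
G01 X77.262 Y50.707
G01 X77.262 Y74.562
M5
G00 X16.314 Y6.893
M3 S960
G01 X226.106 Y63.098 F873
M5
G00 X207.442 Y131.459
M3 S960
G01 X156.542 Y101.267 F873
M5
G00 X26.332 Y61.106
M3 S960
G01 X55.805 Y36.143 F873
G01 X203.730 Y90.674
G01 X200.596 Y65.644
M5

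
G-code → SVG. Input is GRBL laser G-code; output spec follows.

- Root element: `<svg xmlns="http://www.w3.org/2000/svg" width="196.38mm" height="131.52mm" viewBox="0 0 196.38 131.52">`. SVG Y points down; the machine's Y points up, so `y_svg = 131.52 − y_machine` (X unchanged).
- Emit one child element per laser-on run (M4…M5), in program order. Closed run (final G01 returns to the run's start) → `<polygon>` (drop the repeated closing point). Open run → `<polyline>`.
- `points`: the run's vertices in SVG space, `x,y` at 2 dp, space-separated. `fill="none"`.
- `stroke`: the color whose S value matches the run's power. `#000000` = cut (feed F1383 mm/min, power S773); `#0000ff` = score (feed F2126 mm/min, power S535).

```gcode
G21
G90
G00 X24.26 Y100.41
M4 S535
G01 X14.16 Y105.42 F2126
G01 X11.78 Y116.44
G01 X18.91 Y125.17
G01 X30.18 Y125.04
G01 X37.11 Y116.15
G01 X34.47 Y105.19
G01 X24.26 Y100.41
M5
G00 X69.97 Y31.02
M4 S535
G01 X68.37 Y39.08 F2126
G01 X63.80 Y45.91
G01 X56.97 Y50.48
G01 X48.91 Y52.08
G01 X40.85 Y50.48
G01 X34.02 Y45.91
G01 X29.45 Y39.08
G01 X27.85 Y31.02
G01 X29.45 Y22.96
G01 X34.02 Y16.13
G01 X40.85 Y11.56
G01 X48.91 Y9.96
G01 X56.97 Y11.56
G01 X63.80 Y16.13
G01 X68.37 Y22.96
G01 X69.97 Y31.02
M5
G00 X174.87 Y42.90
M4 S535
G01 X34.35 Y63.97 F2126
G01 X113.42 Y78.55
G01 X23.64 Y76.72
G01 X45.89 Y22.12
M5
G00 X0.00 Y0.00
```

<svg xmlns="http://www.w3.org/2000/svg" width="196.38mm" height="131.52mm" viewBox="0 0 196.38 131.52">
  <polygon points="24.26,31.11 14.16,26.10 11.78,15.08 18.91,6.35 30.18,6.48 37.11,15.37 34.47,26.33" fill="none" stroke="#0000ff"/>
  <polygon points="69.97,100.50 68.37,92.44 63.80,85.61 56.97,81.04 48.91,79.44 40.85,81.04 34.02,85.61 29.45,92.44 27.85,100.50 29.45,108.56 34.02,115.39 40.85,119.96 48.91,121.56 56.97,119.96 63.80,115.39 68.37,108.56" fill="none" stroke="#0000ff"/>
  <polyline points="174.87,88.62 34.35,67.55 113.42,52.97 23.64,54.80 45.89,109.40" fill="none" stroke="#0000ff"/>
</svg>

Machine Y-up, SVG Y-down with viewBox height 131.52, so y_svg = 131.52 − y_machine; X carries over. Every run uses S535, so all elements get stroke `#0000ff` (score).

Run 1: The run returns to its start, so emit a `<polygon>` with points (Y-flipped): 24.26,31.11 14.16,26.10 11.78,15.08 18.91,6.35 30.18,6.48 37.11,15.37 34.47,26.33.

Run 2: The run returns to its start, so emit a `<polygon>` with points (Y-flipped): 69.97,100.50 68.37,92.44 63.80,85.61 56.97,81.04 48.91,79.44 40.85,81.04 34.02,85.61 29.45,92.44 27.85,100.50 29.45,108.56 34.02,115.39 40.85,119.96 48.91,121.56 56.97,119.96 63.80,115.39 68.37,108.56.

Run 3: The run is open, so emit a `<polyline>` with points (Y-flipped): 174.87,88.62 34.35,67.55 113.42,52.97 23.64,54.80 45.89,109.40.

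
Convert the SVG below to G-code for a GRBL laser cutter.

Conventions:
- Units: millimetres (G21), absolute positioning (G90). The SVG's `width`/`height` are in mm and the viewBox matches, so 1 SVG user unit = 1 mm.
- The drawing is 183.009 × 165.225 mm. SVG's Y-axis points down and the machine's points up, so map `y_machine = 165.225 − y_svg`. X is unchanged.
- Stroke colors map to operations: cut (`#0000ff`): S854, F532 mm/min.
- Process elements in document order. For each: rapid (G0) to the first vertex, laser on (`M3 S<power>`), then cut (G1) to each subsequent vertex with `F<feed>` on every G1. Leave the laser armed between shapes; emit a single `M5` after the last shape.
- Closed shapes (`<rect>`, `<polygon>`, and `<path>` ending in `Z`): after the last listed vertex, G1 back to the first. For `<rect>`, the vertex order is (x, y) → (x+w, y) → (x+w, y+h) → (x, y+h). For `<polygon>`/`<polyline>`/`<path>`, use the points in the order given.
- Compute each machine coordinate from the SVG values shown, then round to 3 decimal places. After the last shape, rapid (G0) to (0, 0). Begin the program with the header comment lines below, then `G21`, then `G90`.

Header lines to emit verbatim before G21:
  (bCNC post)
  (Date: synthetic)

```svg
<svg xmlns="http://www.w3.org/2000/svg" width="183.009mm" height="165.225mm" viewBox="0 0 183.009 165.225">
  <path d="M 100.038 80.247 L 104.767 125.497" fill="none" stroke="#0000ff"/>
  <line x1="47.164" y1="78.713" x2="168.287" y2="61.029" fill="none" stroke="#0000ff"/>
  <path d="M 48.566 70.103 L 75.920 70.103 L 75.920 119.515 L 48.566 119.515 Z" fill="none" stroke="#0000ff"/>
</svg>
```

(bCNC post)
(Date: synthetic)
G21
G90
G0 X100.038 Y84.978
M3 S854
G1 X104.767 Y39.728 F532
G0 X47.164 Y86.512
M3 S854
G1 X168.287 Y104.196 F532
G0 X48.566 Y95.122
M3 S854
G1 X75.920 Y95.122 F532
G1 X75.920 Y45.710 F532
G1 X48.566 Y45.710 F532
G1 X48.566 Y95.122 F532
M5
G0 X0.000 Y0.000

1 u = 1 mm; y_m = 165.225 − y.

[1] `<path>` line segment, #0000ff→cut S854 F532: (100.038,84.978) → (104.767,39.728)

[2] `<line>` line segment, #0000ff→cut S854 F532: (47.164,86.512) → (168.287,104.196)

[3] `<path>` rectangle, #0000ff→cut S854 F532: (48.566,95.122) → (75.920,95.122) → (75.920,45.710) → (48.566,45.710) → (48.566,95.122) (closed)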